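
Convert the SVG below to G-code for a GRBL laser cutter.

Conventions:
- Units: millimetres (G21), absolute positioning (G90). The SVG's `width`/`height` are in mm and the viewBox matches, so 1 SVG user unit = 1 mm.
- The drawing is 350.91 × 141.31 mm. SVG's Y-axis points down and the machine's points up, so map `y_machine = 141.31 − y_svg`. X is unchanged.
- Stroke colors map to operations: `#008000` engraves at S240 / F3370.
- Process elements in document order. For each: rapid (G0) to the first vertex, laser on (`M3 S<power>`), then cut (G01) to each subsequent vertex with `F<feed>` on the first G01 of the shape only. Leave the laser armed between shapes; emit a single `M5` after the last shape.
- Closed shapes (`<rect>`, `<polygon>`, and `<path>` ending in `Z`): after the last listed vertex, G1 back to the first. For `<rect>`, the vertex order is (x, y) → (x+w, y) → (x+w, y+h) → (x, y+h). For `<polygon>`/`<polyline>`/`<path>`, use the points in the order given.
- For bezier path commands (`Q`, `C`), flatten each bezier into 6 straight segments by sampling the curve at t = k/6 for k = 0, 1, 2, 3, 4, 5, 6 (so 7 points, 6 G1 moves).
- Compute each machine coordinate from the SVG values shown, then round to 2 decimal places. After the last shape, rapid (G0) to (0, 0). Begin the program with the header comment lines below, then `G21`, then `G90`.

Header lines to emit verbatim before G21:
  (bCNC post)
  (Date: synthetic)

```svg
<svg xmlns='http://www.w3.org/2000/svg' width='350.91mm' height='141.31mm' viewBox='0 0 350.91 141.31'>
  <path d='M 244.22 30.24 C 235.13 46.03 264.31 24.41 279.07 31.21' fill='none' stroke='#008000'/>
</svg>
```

(bCNC post)
(Date: synthetic)
G21
G90
G0 X244.22 Y111.07
M3 S240
G01 X242.62 Y105.99 F3370
G01 X245.94 Y105.31
G01 X252.70 Y107.21
G01 X261.45 Y109.86
G01 X270.73 Y111.44
G01 X279.07 Y110.10
M5
G0 X0.00 Y0.00

viewBox `0 0 350.91 141.31` with mm width/height → 1 unit = 1 mm. Flip: y_m = 141.31 − y_svg.

**Shape 1** — `<path>` cubic bezier, stroke `#008000` → engrave (S240, F3370). Control points (SVG): P0=(244.22,30.24), P1=(235.13,46.03), P2=(264.31,24.41), P3=(279.07,31.21); sampled at t=k/6. Machine vertices: (244.22,111.07) → (242.62,105.99) → (245.94,105.31) → (252.70,107.21) → (261.45,109.86) → (270.73,111.44) → (279.07,110.10). Open path.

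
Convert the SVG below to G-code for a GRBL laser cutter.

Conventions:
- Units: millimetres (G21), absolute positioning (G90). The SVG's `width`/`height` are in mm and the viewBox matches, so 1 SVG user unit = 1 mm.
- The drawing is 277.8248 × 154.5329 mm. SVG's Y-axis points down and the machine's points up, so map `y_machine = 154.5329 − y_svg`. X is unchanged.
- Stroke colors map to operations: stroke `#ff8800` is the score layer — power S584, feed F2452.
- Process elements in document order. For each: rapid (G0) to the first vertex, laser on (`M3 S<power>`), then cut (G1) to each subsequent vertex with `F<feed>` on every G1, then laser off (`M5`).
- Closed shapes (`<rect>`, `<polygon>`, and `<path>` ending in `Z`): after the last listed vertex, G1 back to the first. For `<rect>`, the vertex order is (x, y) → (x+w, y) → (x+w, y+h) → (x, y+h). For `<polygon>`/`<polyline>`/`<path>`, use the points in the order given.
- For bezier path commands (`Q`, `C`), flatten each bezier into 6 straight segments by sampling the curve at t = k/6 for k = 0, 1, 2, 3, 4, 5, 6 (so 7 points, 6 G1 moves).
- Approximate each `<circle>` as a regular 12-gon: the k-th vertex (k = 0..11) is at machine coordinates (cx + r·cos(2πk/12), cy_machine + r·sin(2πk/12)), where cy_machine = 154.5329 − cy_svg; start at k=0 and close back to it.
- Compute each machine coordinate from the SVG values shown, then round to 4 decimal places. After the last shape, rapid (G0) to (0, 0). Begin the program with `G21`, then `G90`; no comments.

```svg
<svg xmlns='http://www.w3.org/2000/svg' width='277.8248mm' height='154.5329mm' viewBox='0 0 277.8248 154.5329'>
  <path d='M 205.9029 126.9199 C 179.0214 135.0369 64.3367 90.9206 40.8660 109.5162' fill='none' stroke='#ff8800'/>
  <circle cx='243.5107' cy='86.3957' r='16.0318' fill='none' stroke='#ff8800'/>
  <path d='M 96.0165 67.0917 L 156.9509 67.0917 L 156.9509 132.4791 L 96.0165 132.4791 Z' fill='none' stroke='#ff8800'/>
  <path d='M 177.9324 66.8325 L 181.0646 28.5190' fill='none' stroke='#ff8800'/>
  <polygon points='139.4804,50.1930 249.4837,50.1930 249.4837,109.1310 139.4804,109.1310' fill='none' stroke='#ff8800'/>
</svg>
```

G21
G90
G0 X205.9029 Y27.6130
M3 S584
G1 X185.9740 Y27.3751 F2452
G1 X156.3839 Y32.6499 F2452
G1 X122.1054 Y40.2443 F2452
G1 X88.1111 Y46.9656 F2452
G1 X59.3737 Y49.6207 F2452
G1 X40.8660 Y45.0167 F2452
M5
G0 X259.5425 Y68.1372
M3 S584
G1 X257.3946 Y76.1531 F2452
G1 X251.5266 Y82.0211 F2452
G1 X243.5107 Y84.1690 F2452
G1 X235.4948 Y82.0211 F2452
G1 X229.6268 Y76.1531 F2452
G1 X227.4789 Y68.1372 F2452
G1 X229.6268 Y60.1213 F2452
G1 X235.4948 Y54.2533 F2452
G1 X243.5107 Y52.1054 F2452
G1 X251.5266 Y54.2533 F2452
G1 X257.3946 Y60.1213 F2452
G1 X259.5425 Y68.1372 F2452
M5
G0 X96.0165 Y87.4412
M3 S584
G1 X156.9509 Y87.4412 F2452
G1 X156.9509 Y22.0538 F2452
G1 X96.0165 Y22.0538 F2452
G1 X96.0165 Y87.4412 F2452
M5
G0 X177.9324 Y87.7004
M3 S584
G1 X181.0646 Y126.0139 F2452
M5
G0 X139.4804 Y104.3399
M3 S584
G1 X249.4837 Y104.3399 F2452
G1 X249.4837 Y45.4019 F2452
G1 X139.4804 Y45.4019 F2452
G1 X139.4804 Y104.3399 F2452
M5
G0 X0.0000 Y0.0000

viewBox `0 0 277.8248 154.5329` with mm width/height → 1 unit = 1 mm. Flip: y_m = 154.5329 − y_svg.

**Shape 1** — `<path>` cubic bezier, stroke `#ff8800` → score (S584, F2452). Control points (SVG): P0=(205.9029,126.9199), P1=(179.0214,135.0369), P2=(64.3367,90.9206), P3=(40.8660,109.5162); sampled at t=k/6. Machine vertices: (205.9029,27.6130) → (185.9740,27.3751) → (156.3839,32.6499) → (122.1054,40.2443) → (88.1111,46.9656) → (59.3737,49.6207) → (40.8660,45.0167). Open path.

**Shape 2** — `<circle>` circle, stroke `#ff8800` → score (S584, F2452). Machine vertices: (259.5425,68.1372) → (257.3946,76.1531) → (251.5266,82.0211) → (243.5107,84.1690) → (235.4948,82.0211) → (229.6268,76.1531) → (227.4789,68.1372) → (229.6268,60.1213) → (235.4948,54.2533) → (243.5107,52.1054) → (251.5266,54.2533) → (257.3946,60.1213) → (259.5425,68.1372). Closed: final G1 returns to the first vertex.

**Shape 3** — `<path>` rectangle, stroke `#ff8800` → score (S584, F2452). Machine vertices: (96.0165,87.4412) → (156.9509,87.4412) → (156.9509,22.0538) → (96.0165,22.0538) → (96.0165,87.4412). Closed: final G1 returns to the first vertex.

**Shape 4** — `<path>` line segment, stroke `#ff8800` → score (S584, F2452). Machine vertices: (177.9324,87.7004) → (181.0646,126.0139). Open path.

**Shape 5** — `<polygon>` rectangle, stroke `#ff8800` → score (S584, F2452). Machine vertices: (139.4804,104.3399) → (249.4837,104.3399) → (249.4837,45.4019) → (139.4804,45.4019) → (139.4804,104.3399). Closed: final G1 returns to the first vertex.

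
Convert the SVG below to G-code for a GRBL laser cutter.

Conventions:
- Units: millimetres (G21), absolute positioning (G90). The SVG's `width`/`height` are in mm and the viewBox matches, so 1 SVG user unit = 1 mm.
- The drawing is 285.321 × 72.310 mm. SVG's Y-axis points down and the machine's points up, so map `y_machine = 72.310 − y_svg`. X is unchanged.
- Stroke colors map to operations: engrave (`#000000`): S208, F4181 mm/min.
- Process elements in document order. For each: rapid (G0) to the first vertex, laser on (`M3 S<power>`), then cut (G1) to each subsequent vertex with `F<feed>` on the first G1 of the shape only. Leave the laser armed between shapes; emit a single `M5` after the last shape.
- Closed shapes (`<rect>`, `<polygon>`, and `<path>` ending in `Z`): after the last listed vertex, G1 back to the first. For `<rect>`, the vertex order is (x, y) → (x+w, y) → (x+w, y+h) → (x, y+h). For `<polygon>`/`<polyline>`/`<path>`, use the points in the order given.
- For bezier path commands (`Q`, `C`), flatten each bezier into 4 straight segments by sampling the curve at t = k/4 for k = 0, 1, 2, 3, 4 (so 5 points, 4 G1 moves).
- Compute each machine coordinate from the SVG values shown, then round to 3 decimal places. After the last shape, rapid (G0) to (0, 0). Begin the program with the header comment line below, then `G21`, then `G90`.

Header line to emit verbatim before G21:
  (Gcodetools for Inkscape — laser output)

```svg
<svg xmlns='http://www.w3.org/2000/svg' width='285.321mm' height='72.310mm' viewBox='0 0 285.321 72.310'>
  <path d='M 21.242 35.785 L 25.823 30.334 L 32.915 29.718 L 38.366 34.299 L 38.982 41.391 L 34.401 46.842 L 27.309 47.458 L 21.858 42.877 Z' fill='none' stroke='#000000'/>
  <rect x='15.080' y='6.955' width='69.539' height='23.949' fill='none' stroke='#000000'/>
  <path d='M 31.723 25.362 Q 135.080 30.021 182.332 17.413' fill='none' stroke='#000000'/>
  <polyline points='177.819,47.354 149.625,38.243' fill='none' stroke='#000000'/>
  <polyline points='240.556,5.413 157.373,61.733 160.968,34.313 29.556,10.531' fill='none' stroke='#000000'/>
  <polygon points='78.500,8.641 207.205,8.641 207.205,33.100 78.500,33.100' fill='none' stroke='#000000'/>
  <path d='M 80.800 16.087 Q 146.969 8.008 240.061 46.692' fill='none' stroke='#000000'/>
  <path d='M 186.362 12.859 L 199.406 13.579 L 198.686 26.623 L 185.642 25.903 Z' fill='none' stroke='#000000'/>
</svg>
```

viewBox `0 0 285.321 72.310` with mm width/height → 1 unit = 1 mm. Flip: y_m = 72.310 − y_svg.

**Shape 1** — `<path>` regular polygon, stroke `#000000` → engrave (S208, F4181). Machine vertices: (21.242,36.525) → (25.823,41.976) → (32.915,42.592) → (38.366,38.011) → (38.982,30.919) → (34.401,25.468) → (27.309,24.852) → (21.858,29.433) → (21.242,36.525). Closed: final G1 returns to the first vertex.

**Shape 2** — `<rect>` rectangle, stroke `#000000` → engrave (S208, F4181). Machine vertices: (15.080,65.355) → (84.619,65.355) → (84.619,41.406) → (15.080,41.406) → (15.080,65.355). Closed: final G1 returns to the first vertex.

**Shape 3** — `<path>` quadratic bezier, stroke `#000000` → engrave (S208, F4181). Control points (SVG): P0=(31.723,25.362), P1=(135.080,30.021), P2=(182.332,17.413); sampled at t=k/4. Machine vertices: (31.723,46.948) → (79.895,45.698) → (121.054,46.606) → (155.199,49.672) → (182.332,54.897). Open path.

**Shape 4** — `<polyline>` line segment, stroke `#000000` → engrave (S208, F4181). Machine vertices: (177.819,24.956) → (149.625,34.067). Open path.

**Shape 5** — `<polyline>` open polyline, stroke `#000000` → engrave (S208, F4181). Machine vertices: (240.556,66.897) → (157.373,10.577) → (160.968,37.997) → (29.556,61.779). Open path.

**Shape 6** — `<polygon>` rectangle, stroke `#000000` → engrave (S208, F4181). Machine vertices: (78.500,63.669) → (207.205,63.669) → (207.205,39.210) → (78.500,39.210) → (78.500,63.669). Closed: final G1 returns to the first vertex.

**Shape 7** — `<path>` quadratic bezier, stroke `#000000` → engrave (S208, F4181). Control points (SVG): P0=(80.800,16.087), P1=(146.969,8.008), P2=(240.061,46.692); sampled at t=k/4. Machine vertices: (80.800,56.223) → (115.567,57.340) → (153.700,52.611) → (195.198,42.037) → (240.061,25.618). Open path.

**Shape 8** — `<path>` regular polygon, stroke `#000000` → engrave (S208, F4181). Machine vertices: (186.362,59.451) → (199.406,58.731) → (198.686,45.687) → (185.642,46.407) → (186.362,59.451). Closed: final G1 returns to the first vertex.

(Gcodetools for Inkscape — laser output)
G21
G90
G0 X21.242 Y36.525
M3 S208
G1 X25.823 Y41.976 F4181
G1 X32.915 Y42.592
G1 X38.366 Y38.011
G1 X38.982 Y30.919
G1 X34.401 Y25.468
G1 X27.309 Y24.852
G1 X21.858 Y29.433
G1 X21.242 Y36.525
G0 X15.080 Y65.355
M3 S208
G1 X84.619 Y65.355 F4181
G1 X84.619 Y41.406
G1 X15.080 Y41.406
G1 X15.080 Y65.355
G0 X31.723 Y46.948
M3 S208
G1 X79.895 Y45.698 F4181
G1 X121.054 Y46.606
G1 X155.199 Y49.672
G1 X182.332 Y54.897
G0 X177.819 Y24.956
M3 S208
G1 X149.625 Y34.067 F4181
G0 X240.556 Y66.897
M3 S208
G1 X157.373 Y10.577 F4181
G1 X160.968 Y37.997
G1 X29.556 Y61.779
G0 X78.500 Y63.669
M3 S208
G1 X207.205 Y63.669 F4181
G1 X207.205 Y39.210
G1 X78.500 Y39.210
G1 X78.500 Y63.669
G0 X80.800 Y56.223
M3 S208
G1 X115.567 Y57.340 F4181
G1 X153.700 Y52.611
G1 X195.198 Y42.037
G1 X240.061 Y25.618
G0 X186.362 Y59.451
M3 S208
G1 X199.406 Y58.731 F4181
G1 X198.686 Y45.687
G1 X185.642 Y46.407
G1 X186.362 Y59.451
M5
G0 X0.000 Y0.000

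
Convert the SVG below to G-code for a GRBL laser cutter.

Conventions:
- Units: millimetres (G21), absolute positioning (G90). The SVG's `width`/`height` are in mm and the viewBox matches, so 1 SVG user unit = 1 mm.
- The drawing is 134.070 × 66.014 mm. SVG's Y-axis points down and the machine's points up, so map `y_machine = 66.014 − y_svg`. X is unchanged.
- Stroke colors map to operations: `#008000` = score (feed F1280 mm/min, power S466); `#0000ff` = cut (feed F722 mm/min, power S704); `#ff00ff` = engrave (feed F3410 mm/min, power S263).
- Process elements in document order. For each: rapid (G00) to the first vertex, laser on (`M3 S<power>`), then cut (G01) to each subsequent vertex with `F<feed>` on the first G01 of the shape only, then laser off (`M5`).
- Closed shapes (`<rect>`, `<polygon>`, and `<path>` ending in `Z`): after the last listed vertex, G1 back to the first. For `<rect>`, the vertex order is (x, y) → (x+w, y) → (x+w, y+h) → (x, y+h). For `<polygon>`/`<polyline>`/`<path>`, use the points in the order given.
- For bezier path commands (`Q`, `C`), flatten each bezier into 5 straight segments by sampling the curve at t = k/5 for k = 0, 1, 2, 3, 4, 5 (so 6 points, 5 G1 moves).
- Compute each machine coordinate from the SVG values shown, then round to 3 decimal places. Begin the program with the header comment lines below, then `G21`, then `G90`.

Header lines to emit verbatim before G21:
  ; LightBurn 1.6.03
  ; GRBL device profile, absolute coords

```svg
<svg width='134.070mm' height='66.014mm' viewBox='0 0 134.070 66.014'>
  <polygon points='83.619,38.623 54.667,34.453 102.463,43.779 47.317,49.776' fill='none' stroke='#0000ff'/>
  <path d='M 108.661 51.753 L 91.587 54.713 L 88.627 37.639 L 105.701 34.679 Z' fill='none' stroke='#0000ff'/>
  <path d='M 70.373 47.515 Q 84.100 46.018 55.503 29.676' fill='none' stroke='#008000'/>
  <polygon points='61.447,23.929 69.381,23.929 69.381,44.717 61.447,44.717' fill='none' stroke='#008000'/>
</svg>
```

1 u = 1 mm; y_m = 66.014 − y.

[1] `<polygon>` closed polygon, #0000ff→cut S704 F722: (83.619,27.391) → (54.667,31.561) → (102.463,22.235) → (47.317,16.238) → (83.619,27.391) (closed)

[2] `<path>` regular polygon, #0000ff→cut S704 F722: (108.661,14.261) → (91.587,11.301) → (88.627,28.375) → (105.701,31.335) → (108.661,14.261) (closed)

[3] `<path>` quadratic bezier, #008000→score S466 F1280: (70.373,18.499) → (74.171,19.692) → (74.583,22.072) → (71.609,25.640) → (65.249,30.395) → (55.503,36.338)

[4] `<polygon>` rectangle, #008000→score S466 F1280: (61.447,42.085) → (69.381,42.085) → (69.381,21.297) → (61.447,21.297) → (61.447,42.085) (closed)

; LightBurn 1.6.03
; GRBL device profile, absolute coords
G21
G90
G00 X83.619 Y27.391
M3 S704
G01 X54.667 Y31.561 F722
G01 X102.463 Y22.235
G01 X47.317 Y16.238
G01 X83.619 Y27.391
M5
G00 X108.661 Y14.261
M3 S704
G01 X91.587 Y11.301 F722
G01 X88.627 Y28.375
G01 X105.701 Y31.335
G01 X108.661 Y14.261
M5
G00 X70.373 Y18.499
M3 S466
G01 X74.171 Y19.692 F1280
G01 X74.583 Y22.072
G01 X71.609 Y25.640
G01 X65.249 Y30.395
G01 X55.503 Y36.338
M5
G00 X61.447 Y42.085
M3 S466
G01 X69.381 Y42.085 F1280
G01 X69.381 Y21.297
G01 X61.447 Y21.297
G01 X61.447 Y42.085
M5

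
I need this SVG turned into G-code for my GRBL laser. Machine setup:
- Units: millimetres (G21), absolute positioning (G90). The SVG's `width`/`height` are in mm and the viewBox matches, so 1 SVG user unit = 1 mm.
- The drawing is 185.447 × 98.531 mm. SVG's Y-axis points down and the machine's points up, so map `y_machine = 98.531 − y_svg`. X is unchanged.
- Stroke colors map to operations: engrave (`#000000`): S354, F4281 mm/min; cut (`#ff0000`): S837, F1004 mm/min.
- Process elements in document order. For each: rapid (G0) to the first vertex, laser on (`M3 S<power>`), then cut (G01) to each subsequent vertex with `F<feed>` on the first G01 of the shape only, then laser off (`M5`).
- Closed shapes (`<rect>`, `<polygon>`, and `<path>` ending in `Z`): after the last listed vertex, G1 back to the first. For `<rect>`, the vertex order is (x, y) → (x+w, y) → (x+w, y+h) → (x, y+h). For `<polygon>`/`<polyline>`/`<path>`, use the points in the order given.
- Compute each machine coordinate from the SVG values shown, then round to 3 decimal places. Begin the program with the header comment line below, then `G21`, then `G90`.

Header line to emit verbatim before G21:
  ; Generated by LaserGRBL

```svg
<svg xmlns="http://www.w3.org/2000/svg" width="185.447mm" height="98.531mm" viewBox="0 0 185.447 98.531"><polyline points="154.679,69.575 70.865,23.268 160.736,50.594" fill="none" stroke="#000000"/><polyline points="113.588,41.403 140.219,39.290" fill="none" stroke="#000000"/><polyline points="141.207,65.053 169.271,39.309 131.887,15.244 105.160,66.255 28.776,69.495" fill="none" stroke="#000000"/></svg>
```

; Generated by LaserGRBL
G21
G90
G0 X154.679 Y28.956
M3 S354
G01 X70.865 Y75.263 F4281
G01 X160.736 Y47.937
M5
G0 X113.588 Y57.128
M3 S354
G01 X140.219 Y59.241 F4281
M5
G0 X141.207 Y33.478
M3 S354
G01 X169.271 Y59.222 F4281
G01 X131.887 Y83.287
G01 X105.160 Y32.276
G01 X28.776 Y29.036
M5

Since the viewBox matches the mm dimensions, user units are millimetres directly. The only transform is the Y-flip y_m = 98.531 − y_svg.

Shape 1 is a open polyline drawn with `<polyline>`. Its stroke #000000 means engrave at S354, F4281. After flipping Y the toolpath is (154.679,28.956) → (70.865,75.263) → (160.736,47.937).

Shape 2 is a line segment drawn with `<polyline>`. Its stroke #000000 means engrave at S354, F4281. After flipping Y the toolpath is (113.588,57.128) → (140.219,59.241).

Shape 3 is a open polyline drawn with `<polyline>`. Its stroke #000000 means engrave at S354, F4281. After flipping Y the toolpath is (141.207,33.478) → (169.271,59.222) → (131.887,83.287) → (105.160,32.276) → (28.776,29.036).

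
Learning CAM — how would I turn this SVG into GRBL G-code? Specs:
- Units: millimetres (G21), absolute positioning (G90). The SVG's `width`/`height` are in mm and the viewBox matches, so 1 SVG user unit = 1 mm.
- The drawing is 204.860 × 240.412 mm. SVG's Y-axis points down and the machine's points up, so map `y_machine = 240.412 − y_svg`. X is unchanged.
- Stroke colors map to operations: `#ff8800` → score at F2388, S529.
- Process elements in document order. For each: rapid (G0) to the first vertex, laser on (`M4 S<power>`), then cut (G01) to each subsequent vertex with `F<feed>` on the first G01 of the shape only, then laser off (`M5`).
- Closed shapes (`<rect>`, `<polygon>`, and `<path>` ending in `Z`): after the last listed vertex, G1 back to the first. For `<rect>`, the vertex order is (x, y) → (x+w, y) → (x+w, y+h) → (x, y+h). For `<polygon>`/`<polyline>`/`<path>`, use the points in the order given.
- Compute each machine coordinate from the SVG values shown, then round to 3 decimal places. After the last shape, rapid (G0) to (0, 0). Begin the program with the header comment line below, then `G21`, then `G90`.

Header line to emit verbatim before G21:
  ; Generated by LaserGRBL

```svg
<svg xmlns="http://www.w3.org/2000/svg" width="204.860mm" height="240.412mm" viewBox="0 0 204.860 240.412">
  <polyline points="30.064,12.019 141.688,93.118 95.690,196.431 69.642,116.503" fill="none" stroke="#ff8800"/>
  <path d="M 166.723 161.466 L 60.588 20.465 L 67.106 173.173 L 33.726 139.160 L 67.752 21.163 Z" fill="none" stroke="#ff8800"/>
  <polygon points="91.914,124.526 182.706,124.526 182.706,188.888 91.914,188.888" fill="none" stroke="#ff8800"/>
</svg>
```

; Generated by LaserGRBL
G21
G90
G0 X30.064 Y228.393
M4 S529
G01 X141.688 Y147.294 F2388
G01 X95.690 Y43.981
G01 X69.642 Y123.909
M5
G0 X166.723 Y78.946
M4 S529
G01 X60.588 Y219.947 F2388
G01 X67.106 Y67.239
G01 X33.726 Y101.252
G01 X67.752 Y219.249
G01 X166.723 Y78.946
M5
G0 X91.914 Y115.886
M4 S529
G01 X182.706 Y115.886 F2388
G01 X182.706 Y51.524
G01 X91.914 Y51.524
G01 X91.914 Y115.886
M5
G0 X0.000 Y0.000

1 u = 1 mm; y_m = 240.412 − y.

[1] `<polyline>` open polyline, #ff8800→score S529 F2388: (30.064,228.393) → (141.688,147.294) → (95.690,43.981) → (69.642,123.909)

[2] `<path>` closed polygon, #ff8800→score S529 F2388: (166.723,78.946) → (60.588,219.947) → (67.106,67.239) → (33.726,101.252) → (67.752,219.249) → (166.723,78.946) (closed)

[3] `<polygon>` rectangle, #ff8800→score S529 F2388: (91.914,115.886) → (182.706,115.886) → (182.706,51.524) → (91.914,51.524) → (91.914,115.886) (closed)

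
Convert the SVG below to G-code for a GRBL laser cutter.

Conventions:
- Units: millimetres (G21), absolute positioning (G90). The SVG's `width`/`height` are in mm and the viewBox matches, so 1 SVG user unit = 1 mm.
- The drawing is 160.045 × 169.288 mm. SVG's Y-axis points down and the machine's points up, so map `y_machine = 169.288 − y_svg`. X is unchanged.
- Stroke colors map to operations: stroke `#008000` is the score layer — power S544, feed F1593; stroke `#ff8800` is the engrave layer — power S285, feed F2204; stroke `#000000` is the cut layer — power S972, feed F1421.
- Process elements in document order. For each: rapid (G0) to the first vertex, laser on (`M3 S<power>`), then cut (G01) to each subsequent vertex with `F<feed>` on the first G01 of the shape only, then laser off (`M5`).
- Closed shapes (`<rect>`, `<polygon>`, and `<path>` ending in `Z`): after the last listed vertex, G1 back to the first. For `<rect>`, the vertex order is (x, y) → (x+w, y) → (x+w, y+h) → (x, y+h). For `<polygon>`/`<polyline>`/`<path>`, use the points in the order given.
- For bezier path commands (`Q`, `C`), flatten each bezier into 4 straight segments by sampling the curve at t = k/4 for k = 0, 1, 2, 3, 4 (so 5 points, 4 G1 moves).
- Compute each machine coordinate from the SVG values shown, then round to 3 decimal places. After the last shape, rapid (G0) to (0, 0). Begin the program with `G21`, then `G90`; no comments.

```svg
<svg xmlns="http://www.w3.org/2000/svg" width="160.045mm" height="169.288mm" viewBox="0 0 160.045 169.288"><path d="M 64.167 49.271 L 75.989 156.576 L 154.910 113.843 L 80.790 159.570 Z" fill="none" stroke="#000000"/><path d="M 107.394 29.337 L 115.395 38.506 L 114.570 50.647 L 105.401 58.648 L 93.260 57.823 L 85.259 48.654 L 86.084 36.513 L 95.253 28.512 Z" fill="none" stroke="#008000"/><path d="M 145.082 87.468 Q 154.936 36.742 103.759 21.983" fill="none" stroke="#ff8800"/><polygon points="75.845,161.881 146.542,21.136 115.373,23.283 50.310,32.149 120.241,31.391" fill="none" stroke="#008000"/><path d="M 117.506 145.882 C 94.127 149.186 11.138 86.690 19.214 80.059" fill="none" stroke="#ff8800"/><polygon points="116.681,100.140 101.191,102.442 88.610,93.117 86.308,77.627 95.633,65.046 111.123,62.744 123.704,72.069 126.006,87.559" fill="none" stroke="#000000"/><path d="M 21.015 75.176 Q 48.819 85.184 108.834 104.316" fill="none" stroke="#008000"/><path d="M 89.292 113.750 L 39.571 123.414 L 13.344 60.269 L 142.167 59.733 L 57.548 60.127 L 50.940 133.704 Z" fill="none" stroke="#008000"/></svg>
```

G21
G90
G0 X64.167 Y120.017
M3 S972
G01 X75.989 Y12.712 F1421
G01 X154.910 Y55.445
G01 X80.790 Y9.718
G01 X64.167 Y120.017
M5
G0 X107.394 Y139.951
M3 S544
G01 X115.395 Y130.782 F1593
G01 X114.570 Y118.641
G01 X105.401 Y110.640
G01 X93.260 Y111.465
G01 X85.259 Y120.634
G01 X86.084 Y132.775
G01 X95.253 Y140.776
G01 X107.394 Y139.951
M5
G0 X145.082 Y81.820
M3 S285
G01 X146.195 Y104.935 F2204
G01 X139.678 Y123.554
G01 X125.533 Y137.678
G01 X103.759 Y147.305
M5
G0 X75.845 Y7.407
M3 S544
G01 X146.542 Y148.152 F1593
G01 X115.373 Y146.005
G01 X50.310 Y137.139
G01 X120.241 Y137.897
G01 X75.845 Y7.407
M5
G0 X117.506 Y23.406
M3 S285
G01 X91.149 Y31.364 F2204
G01 X56.564 Y52.592
G01 X27.877 Y75.682
G01 X19.214 Y89.229
M5
G0 X116.681 Y69.148
M3 S972
G01 X101.191 Y66.846 F1421
G01 X88.610 Y76.171
G01 X86.308 Y91.661
G01 X95.633 Y104.242
G01 X111.123 Y106.544
G01 X123.704 Y97.219
G01 X126.006 Y81.729
G01 X116.681 Y69.148
M5
G0 X21.015 Y94.112
M3 S544
G01 X36.930 Y88.538 F1593
G01 X56.872 Y81.823
G01 X80.840 Y73.968
G01 X108.834 Y64.972
M5
G0 X89.292 Y55.538
M3 S544
G01 X39.571 Y45.874 F1593
G01 X13.344 Y109.019
G01 X142.167 Y109.555
G01 X57.548 Y109.161
G01 X50.940 Y35.584
G01 X89.292 Y55.538
M5
G0 X0.000 Y0.000

1 u = 1 mm; y_m = 169.288 − y.

[1] `<path>` closed polygon, #000000→cut S972 F1421: (64.167,120.017) → (75.989,12.712) → (154.910,55.445) → (80.790,9.718) → (64.167,120.017) (closed)

[2] `<path>` regular polygon, #008000→score S544 F1593: (107.394,139.951) → (115.395,130.782) → (114.570,118.641) → (105.401,110.640) → (93.260,111.465) → (85.259,120.634) → (86.084,132.775) → (95.253,140.776) → (107.394,139.951) (closed)

[3] `<path>` quadratic bezier, #ff8800→engrave S285 F2204: (145.082,81.820) → (146.195,104.935) → (139.678,123.554) → (125.533,137.678) → (103.759,147.305)

[4] `<polygon>` closed polygon, #008000→score S544 F1593: (75.845,7.407) → (146.542,148.152) → (115.373,146.005) → (50.310,137.139) → (120.241,137.897) → (75.845,7.407) (closed)

[5] `<path>` cubic bezier, #ff8800→engrave S285 F2204: (117.506,23.406) → (91.149,31.364) → (56.564,52.592) → (27.877,75.682) → (19.214,89.229)

[6] `<polygon>` regular polygon, #000000→cut S972 F1421: (116.681,69.148) → (101.191,66.846) → (88.610,76.171) → (86.308,91.661) → (95.633,104.242) → (111.123,106.544) → (123.704,97.219) → (126.006,81.729) → (116.681,69.148) (closed)

[7] `<path>` quadratic bezier, #008000→score S544 F1593: (21.015,94.112) → (36.930,88.538) → (56.872,81.823) → (80.840,73.968) → (108.834,64.972)

[8] `<path>` closed polygon, #008000→score S544 F1593: (89.292,55.538) → (39.571,45.874) → (13.344,109.019) → (142.167,109.555) → (57.548,109.161) → (50.940,35.584) → (89.292,55.538) (closed)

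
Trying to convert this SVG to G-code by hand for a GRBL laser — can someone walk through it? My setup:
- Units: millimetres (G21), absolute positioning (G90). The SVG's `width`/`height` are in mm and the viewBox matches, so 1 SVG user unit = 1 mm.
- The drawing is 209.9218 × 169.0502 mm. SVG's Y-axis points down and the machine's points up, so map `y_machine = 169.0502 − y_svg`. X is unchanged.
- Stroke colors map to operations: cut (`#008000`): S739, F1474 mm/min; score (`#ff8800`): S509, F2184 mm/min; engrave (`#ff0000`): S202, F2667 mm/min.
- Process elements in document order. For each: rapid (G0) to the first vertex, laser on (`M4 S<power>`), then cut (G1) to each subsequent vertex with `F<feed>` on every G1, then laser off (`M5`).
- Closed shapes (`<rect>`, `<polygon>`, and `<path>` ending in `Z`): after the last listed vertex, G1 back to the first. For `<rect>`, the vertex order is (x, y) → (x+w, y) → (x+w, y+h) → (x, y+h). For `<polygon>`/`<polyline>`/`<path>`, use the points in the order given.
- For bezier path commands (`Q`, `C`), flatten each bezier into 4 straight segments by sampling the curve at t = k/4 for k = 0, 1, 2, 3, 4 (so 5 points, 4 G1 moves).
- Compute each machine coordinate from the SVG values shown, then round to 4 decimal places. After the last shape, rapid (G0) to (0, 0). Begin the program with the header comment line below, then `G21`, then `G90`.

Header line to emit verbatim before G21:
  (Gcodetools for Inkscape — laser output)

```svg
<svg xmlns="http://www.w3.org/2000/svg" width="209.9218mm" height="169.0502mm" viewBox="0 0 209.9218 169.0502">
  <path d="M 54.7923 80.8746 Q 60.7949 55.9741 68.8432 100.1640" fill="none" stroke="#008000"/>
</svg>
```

viewBox `0 0 209.9218 169.0502` with mm width/height → 1 unit = 1 mm. Flip: y_m = 169.0502 − y_svg.

**Shape 1** — `<path>` quadratic bezier, stroke `#008000` → cut (S739, F1474). Control points (SVG): P0=(54.7923,80.8746), P1=(60.7949,55.9741), P2=(68.8432,100.1640); sampled at t=k/4. Machine vertices: (54.7923,88.1756) → (57.9215,96.3077) → (61.3063,95.8035) → (64.9469,86.6630) → (68.8432,68.8862). Open path.

(Gcodetools for Inkscape — laser output)
G21
G90
G0 X54.7923 Y88.1756
M4 S739
G1 X57.9215 Y96.3077 F1474
G1 X61.3063 Y95.8035 F1474
G1 X64.9469 Y86.6630 F1474
G1 X68.8432 Y68.8862 F1474
M5
G0 X0.0000 Y0.0000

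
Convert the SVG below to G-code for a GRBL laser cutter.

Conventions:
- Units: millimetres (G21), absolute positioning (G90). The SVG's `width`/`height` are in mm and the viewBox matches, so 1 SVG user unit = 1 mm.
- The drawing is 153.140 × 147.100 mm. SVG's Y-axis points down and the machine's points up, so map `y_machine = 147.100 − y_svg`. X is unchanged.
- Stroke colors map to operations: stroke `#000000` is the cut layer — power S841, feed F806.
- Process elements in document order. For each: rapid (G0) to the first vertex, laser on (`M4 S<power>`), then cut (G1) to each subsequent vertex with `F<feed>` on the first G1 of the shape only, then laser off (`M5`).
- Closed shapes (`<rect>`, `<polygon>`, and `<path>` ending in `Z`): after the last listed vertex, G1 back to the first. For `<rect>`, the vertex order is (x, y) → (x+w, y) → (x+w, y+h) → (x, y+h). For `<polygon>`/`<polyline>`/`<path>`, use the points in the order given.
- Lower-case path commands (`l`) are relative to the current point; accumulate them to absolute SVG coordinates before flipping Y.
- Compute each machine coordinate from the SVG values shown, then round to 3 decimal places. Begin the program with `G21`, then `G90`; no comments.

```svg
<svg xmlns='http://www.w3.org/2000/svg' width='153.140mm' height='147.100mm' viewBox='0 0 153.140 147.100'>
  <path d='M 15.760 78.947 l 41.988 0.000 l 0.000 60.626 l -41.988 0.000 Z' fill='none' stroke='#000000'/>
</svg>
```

Since the viewBox matches the mm dimensions, user units are millimetres directly. The only transform is the Y-flip y_m = 147.100 − y_svg.

Shape 1 is a rectangle drawn with `<path>`. Its stroke #000000 means cut at S841, F806. After flipping Y the toolpath is (15.760,68.153) → (57.748,68.153) → (57.748,7.527) → (15.760,7.527) → (15.760,68.153), returning to the start.

G21
G90
G0 X15.760 Y68.153
M4 S841
G1 X57.748 Y68.153 F806
G1 X57.748 Y7.527
G1 X15.760 Y7.527
G1 X15.760 Y68.153
M5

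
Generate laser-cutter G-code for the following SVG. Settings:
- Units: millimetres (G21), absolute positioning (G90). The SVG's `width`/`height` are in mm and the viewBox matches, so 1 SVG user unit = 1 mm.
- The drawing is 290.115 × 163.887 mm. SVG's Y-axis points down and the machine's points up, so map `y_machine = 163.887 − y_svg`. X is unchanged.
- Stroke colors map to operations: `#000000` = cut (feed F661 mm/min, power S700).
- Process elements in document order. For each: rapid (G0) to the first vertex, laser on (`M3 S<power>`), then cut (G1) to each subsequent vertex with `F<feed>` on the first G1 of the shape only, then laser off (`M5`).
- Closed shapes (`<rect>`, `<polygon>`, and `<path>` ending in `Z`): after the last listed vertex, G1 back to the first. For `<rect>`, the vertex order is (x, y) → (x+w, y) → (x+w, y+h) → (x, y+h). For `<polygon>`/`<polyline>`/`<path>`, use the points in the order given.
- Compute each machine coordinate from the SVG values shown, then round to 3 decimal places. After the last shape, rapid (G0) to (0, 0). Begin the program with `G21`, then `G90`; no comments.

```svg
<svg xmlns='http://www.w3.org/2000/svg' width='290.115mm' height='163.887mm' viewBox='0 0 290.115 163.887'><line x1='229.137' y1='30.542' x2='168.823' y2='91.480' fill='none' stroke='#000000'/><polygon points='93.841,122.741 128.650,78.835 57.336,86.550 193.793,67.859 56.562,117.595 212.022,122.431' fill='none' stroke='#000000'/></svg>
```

G21
G90
G0 X229.137 Y133.345
M3 S700
G1 X168.823 Y72.407 F661
M5
G0 X93.841 Y41.146
M3 S700
G1 X128.650 Y85.052 F661
G1 X57.336 Y77.337
G1 X193.793 Y96.028
G1 X56.562 Y46.292
G1 X212.022 Y41.456
G1 X93.841 Y41.146
M5
G0 X0.000 Y0.000

Since the viewBox matches the mm dimensions, user units are millimetres directly. The only transform is the Y-flip y_m = 163.887 − y_svg.

Shape 1 is a line segment drawn with `<line>`. Its stroke #000000 means cut at S700, F661. After flipping Y the toolpath is (229.137,133.345) → (168.823,72.407).

Shape 2 is a closed polygon drawn with `<polygon>`. Its stroke #000000 means cut at S700, F661. After flipping Y the toolpath is (93.841,41.146) → (128.650,85.052) → (57.336,77.337) → (193.793,96.028) → (56.562,46.292) → (212.022,41.456) → (93.841,41.146), returning to the start.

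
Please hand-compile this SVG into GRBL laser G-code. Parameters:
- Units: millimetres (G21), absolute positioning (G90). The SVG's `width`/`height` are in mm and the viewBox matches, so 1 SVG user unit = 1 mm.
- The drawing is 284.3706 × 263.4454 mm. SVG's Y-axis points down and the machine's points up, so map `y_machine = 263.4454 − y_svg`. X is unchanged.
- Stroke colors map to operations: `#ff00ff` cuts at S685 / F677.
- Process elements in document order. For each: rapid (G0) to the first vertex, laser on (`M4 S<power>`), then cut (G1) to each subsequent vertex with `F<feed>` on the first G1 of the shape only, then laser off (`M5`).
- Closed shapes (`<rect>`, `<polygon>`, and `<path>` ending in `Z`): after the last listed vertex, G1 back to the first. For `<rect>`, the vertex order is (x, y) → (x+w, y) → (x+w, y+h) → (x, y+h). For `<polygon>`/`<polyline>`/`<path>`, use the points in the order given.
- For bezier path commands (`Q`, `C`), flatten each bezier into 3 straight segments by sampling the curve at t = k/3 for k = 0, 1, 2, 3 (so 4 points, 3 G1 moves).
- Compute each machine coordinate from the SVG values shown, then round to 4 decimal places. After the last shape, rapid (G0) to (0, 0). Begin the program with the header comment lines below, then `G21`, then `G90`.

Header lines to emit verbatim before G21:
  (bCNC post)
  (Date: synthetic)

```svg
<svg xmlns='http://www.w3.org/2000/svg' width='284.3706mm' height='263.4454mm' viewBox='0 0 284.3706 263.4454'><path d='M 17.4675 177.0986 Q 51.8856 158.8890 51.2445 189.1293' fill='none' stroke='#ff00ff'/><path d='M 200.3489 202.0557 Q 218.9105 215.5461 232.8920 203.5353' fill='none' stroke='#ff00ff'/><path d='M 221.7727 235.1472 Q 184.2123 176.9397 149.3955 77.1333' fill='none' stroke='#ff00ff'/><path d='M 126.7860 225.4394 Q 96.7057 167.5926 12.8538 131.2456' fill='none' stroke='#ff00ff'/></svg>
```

Since the viewBox matches the mm dimensions, user units are millimetres directly. The only transform is the Y-flip y_m = 263.4454 − y_svg.

Shape 1 is a quadratic bezier drawn with `<path>`. Its stroke #ff00ff means cut at S685, F677. After flipping Y the toolpath is (17.4675,86.3468) → (36.5174,93.1032) → (47.7764,89.0930) → (51.2445,74.3161).

Shape 2 is a quadratic bezier drawn with `<path>`. Its stroke #ff00ff means cut at S685, F677. After flipping Y the toolpath is (200.3489,61.3897) → (212.2144,55.2296) → (223.0621,54.7364) → (232.8920,59.9101).

Shape 3 is a quadratic bezier drawn with `<path>`. Its stroke #ff00ff means cut at S685, F677. After flipping Y the toolpath is (221.7727,28.2982) → (197.0373,71.7253) → (172.9115,124.3966) → (149.3955,186.3121).

Shape 4 is a quadratic bezier drawn with `<path>`. Its stroke #ff00ff means cut at S685, F677. After flipping Y the toolpath is (126.7860,38.0060) → (100.7578,74.1817) → (62.7804,105.5796) → (12.8538,132.1998).

(bCNC post)
(Date: synthetic)
G21
G90
G0 X17.4675 Y86.3468
M4 S685
G1 X36.5174 Y93.1032 F677
G1 X47.7764 Y89.0930
G1 X51.2445 Y74.3161
M5
G0 X200.3489 Y61.3897
M4 S685
G1 X212.2144 Y55.2296 F677
G1 X223.0621 Y54.7364
G1 X232.8920 Y59.9101
M5
G0 X221.7727 Y28.2982
M4 S685
G1 X197.0373 Y71.7253 F677
G1 X172.9115 Y124.3966
G1 X149.3955 Y186.3121
M5
G0 X126.7860 Y38.0060
M4 S685
G1 X100.7578 Y74.1817 F677
G1 X62.7804 Y105.5796
G1 X12.8538 Y132.1998
M5
G0 X0.0000 Y0.0000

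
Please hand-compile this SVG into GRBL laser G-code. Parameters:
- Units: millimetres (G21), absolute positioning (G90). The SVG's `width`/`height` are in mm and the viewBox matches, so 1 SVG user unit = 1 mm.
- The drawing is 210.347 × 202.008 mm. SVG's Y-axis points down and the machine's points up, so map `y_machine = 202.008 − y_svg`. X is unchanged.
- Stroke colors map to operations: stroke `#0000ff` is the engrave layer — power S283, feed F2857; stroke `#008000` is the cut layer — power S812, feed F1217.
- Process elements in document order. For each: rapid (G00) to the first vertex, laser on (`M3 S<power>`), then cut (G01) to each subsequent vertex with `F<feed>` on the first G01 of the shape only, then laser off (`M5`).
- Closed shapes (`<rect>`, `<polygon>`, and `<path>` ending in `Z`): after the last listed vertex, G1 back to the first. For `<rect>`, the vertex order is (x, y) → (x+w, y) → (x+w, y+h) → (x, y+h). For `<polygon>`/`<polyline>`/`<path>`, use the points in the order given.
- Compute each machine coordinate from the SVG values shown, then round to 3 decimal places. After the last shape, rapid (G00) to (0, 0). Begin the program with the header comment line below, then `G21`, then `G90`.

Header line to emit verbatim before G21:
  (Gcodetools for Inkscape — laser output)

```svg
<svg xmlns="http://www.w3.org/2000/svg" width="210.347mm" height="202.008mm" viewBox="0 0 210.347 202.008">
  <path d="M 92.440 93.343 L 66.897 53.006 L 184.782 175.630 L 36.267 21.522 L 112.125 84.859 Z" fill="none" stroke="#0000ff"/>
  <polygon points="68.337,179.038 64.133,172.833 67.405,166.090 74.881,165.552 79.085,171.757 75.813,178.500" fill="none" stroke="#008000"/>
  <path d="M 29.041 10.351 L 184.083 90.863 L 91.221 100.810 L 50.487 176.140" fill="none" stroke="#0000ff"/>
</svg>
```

1 u = 1 mm; y_m = 202.008 − y.

[1] `<path>` closed polygon, #0000ff→engrave S283 F2857: (92.440,108.665) → (66.897,149.002) → (184.782,26.378) → (36.267,180.486) → (112.125,117.149) → (92.440,108.665) (closed)

[2] `<polygon>` regular polygon, #008000→cut S812 F1217: (68.337,22.970) → (64.133,29.175) → (67.405,35.918) → (74.881,36.456) → (79.085,30.251) → (75.813,23.508) → (68.337,22.970) (closed)

[3] `<path>` open polyline, #0000ff→engrave S283 F2857: (29.041,191.657) → (184.083,111.145) → (91.221,101.198) → (50.487,25.868)

(Gcodetools for Inkscape — laser output)
G21
G90
G00 X92.440 Y108.665
M3 S283
G01 X66.897 Y149.002 F2857
G01 X184.782 Y26.378
G01 X36.267 Y180.486
G01 X112.125 Y117.149
G01 X92.440 Y108.665
M5
G00 X68.337 Y22.970
M3 S812
G01 X64.133 Y29.175 F1217
G01 X67.405 Y35.918
G01 X74.881 Y36.456
G01 X79.085 Y30.251
G01 X75.813 Y23.508
G01 X68.337 Y22.970
M5
G00 X29.041 Y191.657
M3 S283
G01 X184.083 Y111.145 F2857
G01 X91.221 Y101.198
G01 X50.487 Y25.868
M5
G00 X0.000 Y0.000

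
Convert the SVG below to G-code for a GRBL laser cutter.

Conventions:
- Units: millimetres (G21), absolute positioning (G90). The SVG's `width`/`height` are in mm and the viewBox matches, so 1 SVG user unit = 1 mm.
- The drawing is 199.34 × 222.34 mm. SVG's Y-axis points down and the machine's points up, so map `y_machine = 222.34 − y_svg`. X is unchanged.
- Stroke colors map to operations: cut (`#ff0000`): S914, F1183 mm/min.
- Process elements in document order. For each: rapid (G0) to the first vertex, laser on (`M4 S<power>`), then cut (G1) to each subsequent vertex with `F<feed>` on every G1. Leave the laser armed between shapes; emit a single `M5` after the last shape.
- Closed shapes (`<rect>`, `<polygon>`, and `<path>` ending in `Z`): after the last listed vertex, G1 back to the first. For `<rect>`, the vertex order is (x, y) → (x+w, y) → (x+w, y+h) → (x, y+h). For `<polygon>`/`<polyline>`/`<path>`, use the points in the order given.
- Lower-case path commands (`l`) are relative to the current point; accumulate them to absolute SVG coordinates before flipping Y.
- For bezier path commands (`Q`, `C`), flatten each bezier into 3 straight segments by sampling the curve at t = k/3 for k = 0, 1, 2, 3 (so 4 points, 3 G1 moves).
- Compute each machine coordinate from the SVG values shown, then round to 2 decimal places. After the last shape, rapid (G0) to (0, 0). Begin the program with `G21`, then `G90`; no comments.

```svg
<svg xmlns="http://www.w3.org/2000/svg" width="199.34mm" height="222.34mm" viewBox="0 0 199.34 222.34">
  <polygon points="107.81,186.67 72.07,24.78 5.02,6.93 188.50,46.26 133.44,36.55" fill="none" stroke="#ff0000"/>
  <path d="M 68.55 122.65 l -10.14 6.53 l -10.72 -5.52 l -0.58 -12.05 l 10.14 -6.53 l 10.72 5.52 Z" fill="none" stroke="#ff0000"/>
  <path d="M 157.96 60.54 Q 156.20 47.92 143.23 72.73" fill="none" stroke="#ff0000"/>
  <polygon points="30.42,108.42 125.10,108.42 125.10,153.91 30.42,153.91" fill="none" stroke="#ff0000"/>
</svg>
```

Since the viewBox matches the mm dimensions, user units are millimetres directly. The only transform is the Y-flip y_m = 222.34 − y_svg.

Shape 1 is a closed polygon drawn with `<polygon>`. Its stroke #ff0000 means cut at S914, F1183. After flipping Y the toolpath is (107.81,35.67) → (72.07,197.56) → (5.02,215.41) → (188.50,176.08) → (133.44,185.79) → (107.81,35.67), returning to the start.

Shape 2 is a regular polygon drawn with `<path>`. Its stroke #ff0000 means cut at S914, F1183. After flipping Y the toolpath is (68.55,99.69) → (58.41,93.16) → (47.69,98.68) → (47.11,110.73) → (57.25,117.26) → (67.97,111.74) → (68.55,99.69), returning to the start.

Shape 3 is a quadratic bezier drawn with `<path>`. Its stroke #ff0000 means cut at S914, F1183. After flipping Y the toolpath is (157.96,161.80) → (155.54,166.05) → (150.63,161.99) → (143.23,149.61).

Shape 4 is a rectangle drawn with `<polygon>`. Its stroke #ff0000 means cut at S914, F1183. After flipping Y the toolpath is (30.42,113.92) → (125.10,113.92) → (125.10,68.43) → (30.42,68.43) → (30.42,113.92), returning to the start.

G21
G90
G0 X107.81 Y35.67
M4 S914
G1 X72.07 Y197.56 F1183
G1 X5.02 Y215.41 F1183
G1 X188.50 Y176.08 F1183
G1 X133.44 Y185.79 F1183
G1 X107.81 Y35.67 F1183
G0 X68.55 Y99.69
M4 S914
G1 X58.41 Y93.16 F1183
G1 X47.69 Y98.68 F1183
G1 X47.11 Y110.73 F1183
G1 X57.25 Y117.26 F1183
G1 X67.97 Y111.74 F1183
G1 X68.55 Y99.69 F1183
G0 X157.96 Y161.80
M4 S914
G1 X155.54 Y166.05 F1183
G1 X150.63 Y161.99 F1183
G1 X143.23 Y149.61 F1183
G0 X30.42 Y113.92
M4 S914
G1 X125.10 Y113.92 F1183
G1 X125.10 Y68.43 F1183
G1 X30.42 Y68.43 F1183
G1 X30.42 Y113.92 F1183
M5
G0 X0.00 Y0.00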